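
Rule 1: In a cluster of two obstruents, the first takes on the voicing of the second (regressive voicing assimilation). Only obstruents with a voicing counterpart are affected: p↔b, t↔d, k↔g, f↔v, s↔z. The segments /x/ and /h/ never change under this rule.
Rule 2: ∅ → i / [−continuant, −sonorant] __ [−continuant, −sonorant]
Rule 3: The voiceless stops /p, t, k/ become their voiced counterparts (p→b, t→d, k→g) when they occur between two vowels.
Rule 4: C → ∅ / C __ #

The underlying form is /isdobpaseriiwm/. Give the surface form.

Rule 1 (regressive voicing assimilation): /s/ precedes the voiced obstruent /d/, so it voices to [z] by assimilation. /b/ precedes the voiceless obstruent /p/, so it devoices to [p] by assimilation. /isdobpaseriiwm/ → izdoppaseriiwm.
Rule 2 (stop-cluster i-epenthesis): /p/ and /p/ form a stop–stop cluster, so [i] is inserted between them. /izdoppaseriiwm/ → izdopipaseriiwm.
Rule 3 (intervocalic voicing): /p/ is a voiceless stop between vowels /o/ and /i/, so it voices to [b]. /p/ is a voiceless stop between vowels /i/ and /a/, so it voices to [b]. /izdopipaseriiwm/ → izdobibaseriiwm.
Rule 4 (final cluster simplification): /m/ is the second consonant of a word-final cluster /wm/, so it deletes. /izdobibaseriiwm/ → izdobibaseriiw.

izdobibaseriiw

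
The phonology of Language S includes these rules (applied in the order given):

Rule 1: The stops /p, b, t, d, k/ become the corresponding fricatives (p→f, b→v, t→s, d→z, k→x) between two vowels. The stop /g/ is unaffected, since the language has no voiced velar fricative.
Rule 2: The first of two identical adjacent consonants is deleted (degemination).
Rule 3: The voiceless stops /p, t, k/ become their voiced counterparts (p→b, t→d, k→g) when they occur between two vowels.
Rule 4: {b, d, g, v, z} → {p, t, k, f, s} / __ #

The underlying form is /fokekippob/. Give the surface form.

foxexibop

Rule 1 (intervocalic spirantization): /k/ is a stop between vowels /o/ and /e/, so it spirantizes to the fricative [x]. /k/ is a stop between vowels /e/ and /i/, so it spirantizes to the fricative [x]. /fokekippob/ → foxexippob.
Rule 2 (degemination): /pp/ is a geminate; the first /p/ deletes. /foxexippob/ → foxexipob.
Rule 3 (intervocalic voicing): /p/ is a voiceless stop between vowels /i/ and /o/, so it voices to [b]. /foxexipob/ → foxexibob.
Rule 4 (final devoicing): /b/ is a voiced obstruent in word-final position, so it devoices to [p]. /foxexibob/ → foxexibop.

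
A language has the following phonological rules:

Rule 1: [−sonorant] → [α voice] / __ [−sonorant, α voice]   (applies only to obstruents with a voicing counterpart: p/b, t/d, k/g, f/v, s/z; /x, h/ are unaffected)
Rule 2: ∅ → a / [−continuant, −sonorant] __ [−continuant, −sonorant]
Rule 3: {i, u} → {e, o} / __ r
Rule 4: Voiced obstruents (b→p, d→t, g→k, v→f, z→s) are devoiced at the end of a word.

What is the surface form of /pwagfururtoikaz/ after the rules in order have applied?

Rule 1 (regressive voicing assimilation): /g/ precedes the voiceless obstruent /f/, so it devoices to [k] by assimilation. /pwagfururtoikaz/ → pwakfururtoikaz.
Rule 2 (stop-cluster a-epenthesis): no segment meets the environment; /pwakfururtoikaz/ is unchanged.
Rule 3 (pre-rhotic lowering): /u/ is a high vowel immediately before /r/, so it lowers to [o]. /u/ is a high vowel immediately before /r/, so it lowers to [o]. /pwakfururtoikaz/ → pwakforortoikaz.
Rule 4 (final devoicing): /z/ is a voiced obstruent in word-final position, so it devoices to [s]. /pwakforortoikaz/ → pwakforortoikas.

pwakforortoikas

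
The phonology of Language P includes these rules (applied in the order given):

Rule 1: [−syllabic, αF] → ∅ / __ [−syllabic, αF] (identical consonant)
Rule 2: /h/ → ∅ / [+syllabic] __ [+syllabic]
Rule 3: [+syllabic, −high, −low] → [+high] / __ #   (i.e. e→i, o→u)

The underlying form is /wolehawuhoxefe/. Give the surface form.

woleawuoxefi

Rule 1 (degemination): no segment meets the environment; /wolehawuhoxefe/ is unchanged.
Rule 2 (intervocalic h-deletion): /h/ occurs between vowels /e/ and /a/, so it deletes. /h/ occurs between vowels /u/ and /o/, so it deletes. /wolehawuhoxefe/ → woleawuoxefe.
Rule 3 (final vowel raising): /e/ is a mid vowel in word-final position, so it raises to [i]. /woleawuoxefe/ → woleawuoxefi.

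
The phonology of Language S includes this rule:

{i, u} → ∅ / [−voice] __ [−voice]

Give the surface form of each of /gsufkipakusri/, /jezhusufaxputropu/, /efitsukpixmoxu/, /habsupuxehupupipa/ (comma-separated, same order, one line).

gsfkpaksri, jezhsfaxptropu, eftskpxmoxu, habspxehpppa

/gsufkipakusri/: /u/ is a high vowel flanked by voiceless consonants /s/ and /f/, so it deletes. /i/ is a high vowel flanked by voiceless consonants /k/ and /p/, so it deletes. /u/ is a high vowel flanked by voiceless consonants /k/ and /s/, so it deletes. → [gsfkpaksri].
/jezhusufaxputropu/: /u/ is a high vowel flanked by voiceless consonants /h/ and /s/, so it deletes. /u/ is a high vowel flanked by voiceless consonants /s/ and /f/, so it deletes. /u/ is a high vowel flanked by voiceless consonants /p/ and /t/, so it deletes. → [jezhsfaxptropu].
/efitsukpixmoxu/: /i/ is a high vowel flanked by voiceless consonants /f/ and /t/, so it deletes. /u/ is a high vowel flanked by voiceless consonants /s/ and /k/, so it deletes. /i/ is a high vowel flanked by voiceless consonants /p/ and /x/, so it deletes. → [eftskpxmoxu].
/habsupuxehupupipa/: /u/ is a high vowel flanked by voiceless consonants /s/ and /p/, so it deletes. /u/ is a high vowel flanked by voiceless consonants /p/ and /x/, so it deletes. /u/ is a high vowel flanked by voiceless consonants /h/ and /p/, so it deletes. /u/ is a high vowel flanked by voiceless consonants /p/ and /p/, so it deletes. /i/ is a high vowel flanked by voiceless consonants /p/ and /p/, so it deletes. → [habspxehpppa].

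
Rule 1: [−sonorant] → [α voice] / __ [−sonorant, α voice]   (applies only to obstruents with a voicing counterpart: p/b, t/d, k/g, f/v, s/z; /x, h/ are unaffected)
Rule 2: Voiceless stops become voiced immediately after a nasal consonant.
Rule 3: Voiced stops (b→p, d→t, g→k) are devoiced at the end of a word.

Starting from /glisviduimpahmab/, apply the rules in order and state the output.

glizviduimbahmap

Rule 1 (regressive voicing assimilation): /s/ precedes the voiced obstruent /v/, so it voices to [z] by assimilation. /glisviduimpahmab/ → glizviduimpahmab.
Rule 2 (post-nasal voicing): /p/ is a voiceless stop immediately after the nasal /m/, so it voices to [b]. /glizviduimpahmab/ → glizviduimbahmab.
Rule 3 (final devoicing): /b/ is a voiced stop in word-final position, so it devoices to [p]. /glizviduimbahmab/ → glizviduimbahmap.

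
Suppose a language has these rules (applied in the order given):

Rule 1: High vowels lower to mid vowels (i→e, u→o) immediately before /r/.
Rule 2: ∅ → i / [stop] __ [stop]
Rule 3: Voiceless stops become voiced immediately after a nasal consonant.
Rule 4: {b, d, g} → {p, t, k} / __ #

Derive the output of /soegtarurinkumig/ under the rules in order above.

soegitaroringumik

Rule 1 (pre-rhotic lowering): /u/ is a high vowel immediately before /r/, so it lowers to [o]. /soegtarurinkumig/ → soegtarorinkumig.
Rule 2 (stop-cluster i-epenthesis): /g/ and /t/ form a stop–stop cluster, so [i] is inserted between them. /soegtarorinkumig/ → soegitarorinkumig.
Rule 3 (post-nasal voicing): /k/ is a voiceless stop immediately after the nasal /n/, so it voices to [g]. /soegitarorinkumig/ → soegitaroringumig.
Rule 4 (final devoicing): /g/ is a voiced stop in word-final position, so it devoices to [k]. /soegitaroringumig/ → soegitaroringumik.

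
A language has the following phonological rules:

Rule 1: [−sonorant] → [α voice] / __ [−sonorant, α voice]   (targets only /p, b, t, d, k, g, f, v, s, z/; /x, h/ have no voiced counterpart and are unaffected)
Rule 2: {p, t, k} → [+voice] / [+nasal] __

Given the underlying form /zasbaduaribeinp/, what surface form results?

zazbaduaribeinb

Rule 1 (regressive voicing assimilation): /s/ precedes the voiced obstruent /b/, so it voices to [z] by assimilation. /zasbaduaribeinp/ → zazbaduaribeinp.
Rule 2 (post-nasal voicing): /p/ is a voiceless stop immediately after the nasal /n/, so it voices to [b]. /zazbaduaribeinp/ → zazbaduaribeinb.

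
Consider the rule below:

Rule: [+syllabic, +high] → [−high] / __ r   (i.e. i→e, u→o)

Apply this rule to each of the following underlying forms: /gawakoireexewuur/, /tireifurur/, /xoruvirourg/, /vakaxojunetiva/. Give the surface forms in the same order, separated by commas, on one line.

/gawakoireexewuur/: /i/ is a high vowel immediately before /r/, so it lowers to [e]. /u/ is a high vowel immediately before /r/, so it lowers to [o]. → [gawakoereexewuor].
/tireifurur/: /i/ is a high vowel immediately before /r/, so it lowers to [e]. /u/ is a high vowel immediately before /r/, so it lowers to [o]. /u/ is a high vowel immediately before /r/, so it lowers to [o]. → [tereiforor].
/xoruvirourg/: /i/ is a high vowel immediately before /r/, so it lowers to [e]. /u/ is a high vowel immediately before /r/, so it lowers to [o]. → [xoruveroorg].
/vakaxojunetiva/: the rule's environment is not met; surfaces unchanged as [vakaxojunetiva].

gawakoereexewuor, tereiforor, xoruveroorg, vakaxojunetiva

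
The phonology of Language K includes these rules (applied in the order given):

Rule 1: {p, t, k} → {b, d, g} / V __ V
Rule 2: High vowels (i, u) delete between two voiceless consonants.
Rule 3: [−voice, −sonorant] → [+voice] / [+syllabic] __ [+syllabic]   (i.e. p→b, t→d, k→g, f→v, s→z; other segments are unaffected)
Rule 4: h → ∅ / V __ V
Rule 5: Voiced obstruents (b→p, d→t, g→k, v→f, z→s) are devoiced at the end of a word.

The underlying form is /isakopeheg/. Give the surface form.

izagobeek

Rule 1 (intervocalic voicing): /k/ is a voiceless stop between vowels /a/ and /o/, so it voices to [g]. /p/ is a voiceless stop between vowels /o/ and /e/, so it voices to [b]. /isakopeheg/ → isagobeheg.
Rule 2 (high vowel syncope): no segment meets the environment; /isagobeheg/ is unchanged.
Rule 3 (intervocalic voicing): /s/ is a voiceless obstruent between vowels /i/ and /a/, so it voices to [z]. /isagobeheg/ → izagobeheg.
Rule 4 (intervocalic h-deletion): /h/ occurs between vowels /e/ and /e/, so it deletes. /izagobeheg/ → izagobeeg.
Rule 5 (final devoicing): /g/ is a voiced obstruent in word-final position, so it devoices to [k]. /izagobeeg/ → izagobeek.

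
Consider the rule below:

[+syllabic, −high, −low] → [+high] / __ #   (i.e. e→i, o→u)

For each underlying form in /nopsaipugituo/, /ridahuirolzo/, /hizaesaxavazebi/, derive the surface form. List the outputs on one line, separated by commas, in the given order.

/nopsaipugituo/: /o/ is a mid vowel in word-final position, so it raises to [u]. → [nopsaipugituu].
/ridahuirolzo/: /o/ is a mid vowel in word-final position, so it raises to [u]. → [ridahuirolzu].
/hizaesaxavazebi/: the rule's environment is not met; surfaces unchanged as [hizaesaxavazebi].

nopsaipugituu, ridahuirolzu, hizaesaxavazebi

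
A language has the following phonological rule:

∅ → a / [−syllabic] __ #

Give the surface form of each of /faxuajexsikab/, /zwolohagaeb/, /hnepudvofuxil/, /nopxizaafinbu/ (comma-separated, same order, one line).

/faxuajexsikab/: the form ends in the consonant /b/, so [a] is inserted word-finally. → [faxuajexsikaba].
/zwolohagaeb/: the form ends in the consonant /b/, so [a] is inserted word-finally. → [zwolohagaeba].
/hnepudvofuxil/: the form ends in the consonant /l/, so [a] is inserted word-finally. → [hnepudvofuxila].
/nopxizaafinbu/: the rule's environment is not met; surfaces unchanged as [nopxizaafinbu].

faxuajexsikaba, zwolohagaeba, hnepudvofuxila, nopxizaafinbu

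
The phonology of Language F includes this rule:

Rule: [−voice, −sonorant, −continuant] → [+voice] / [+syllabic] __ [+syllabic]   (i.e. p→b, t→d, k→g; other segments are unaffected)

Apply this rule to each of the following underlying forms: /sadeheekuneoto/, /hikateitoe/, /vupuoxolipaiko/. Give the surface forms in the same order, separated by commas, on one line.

sadeheeguneodo, higadeidoe, vubuoxolibaigo

/sadeheekuneoto/: /k/ is a voiceless stop between vowels /e/ and /u/, so it voices to [g]. /t/ is a voiceless stop between vowels /o/ and /o/, so it voices to [d]. → [sadeheeguneodo].
/hikateitoe/: /k/ is a voiceless stop between vowels /i/ and /a/, so it voices to [g]. /t/ is a voiceless stop between vowels /a/ and /e/, so it voices to [d]. /t/ is a voiceless stop between vowels /i/ and /o/, so it voices to [d]. → [higadeidoe].
/vupuoxolipaiko/: /p/ is a voiceless stop between vowels /u/ and /u/, so it voices to [b]. /p/ is a voiceless stop between vowels /i/ and /a/, so it voices to [b]. /k/ is a voiceless stop between vowels /i/ and /o/, so it voices to [g]. → [vubuoxolibaigo].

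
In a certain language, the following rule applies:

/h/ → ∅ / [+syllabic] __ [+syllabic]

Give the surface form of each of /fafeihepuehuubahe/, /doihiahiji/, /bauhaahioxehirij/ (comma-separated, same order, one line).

fafeiepueuubae, doiiaiji, bauaaioxeirij

/fafeihepuehuubahe/: /h/ occurs between vowels /i/ and /e/, so it deletes. /h/ occurs between vowels /e/ and /u/, so it deletes. /h/ occurs between vowels /a/ and /e/, so it deletes. → [fafeiepueuubae].
/doihiahiji/: /h/ occurs between vowels /i/ and /i/, so it deletes. /h/ occurs between vowels /a/ and /i/, so it deletes. → [doiiaiji].
/bauhaahioxehirij/: /h/ occurs between vowels /u/ and /a/, so it deletes. /h/ occurs between vowels /a/ and /i/, so it deletes. /h/ occurs between vowels /e/ and /i/, so it deletes. → [bauaaioxeirij].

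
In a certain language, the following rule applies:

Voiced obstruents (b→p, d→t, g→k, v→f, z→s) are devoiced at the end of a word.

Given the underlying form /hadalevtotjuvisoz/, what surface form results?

hadalevtotjuvisos

/z/ is a voiced obstruent in word-final position, so it devoices to [s].
The other instances of /d/, /v/ do not occur in the required environment and remain unchanged.
Surface form: [hadalevtotjuvisos].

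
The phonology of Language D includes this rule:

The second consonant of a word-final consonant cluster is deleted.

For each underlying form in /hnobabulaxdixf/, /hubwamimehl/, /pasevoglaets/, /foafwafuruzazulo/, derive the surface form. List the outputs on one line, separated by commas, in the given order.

hnobabulaxdix, hubwamimeh, pasevoglaet, foafwafuruzazulo

/hnobabulaxdixf/: /f/ is the second consonant of a word-final cluster /xf/, so it deletes. → [hnobabulaxdix].
/hubwamimehl/: /l/ is the second consonant of a word-final cluster /hl/, so it deletes. → [hubwamimeh].
/pasevoglaets/: /s/ is the second consonant of a word-final cluster /ts/, so it deletes. → [pasevoglaet].
/foafwafuruzazulo/: the rule's environment is not met; surfaces unchanged as [foafwafuruzazulo].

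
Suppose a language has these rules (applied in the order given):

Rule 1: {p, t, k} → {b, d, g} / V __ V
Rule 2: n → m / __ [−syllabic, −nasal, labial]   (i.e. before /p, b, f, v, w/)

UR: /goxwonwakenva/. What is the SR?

Rule 1 (intervocalic voicing): /k/ is a voiceless stop between vowels /a/ and /e/, so it voices to [g]. /goxwonwakenva/ → goxwonwagenva.
Rule 2 (nasal place assimilation): /n/ precedes the labial consonant /w/, so it assimilates in place to [m]. /n/ precedes the labial consonant /v/, so it assimilates in place to [m]. /goxwonwagenva/ → goxwomwagemva.

goxwomwagemva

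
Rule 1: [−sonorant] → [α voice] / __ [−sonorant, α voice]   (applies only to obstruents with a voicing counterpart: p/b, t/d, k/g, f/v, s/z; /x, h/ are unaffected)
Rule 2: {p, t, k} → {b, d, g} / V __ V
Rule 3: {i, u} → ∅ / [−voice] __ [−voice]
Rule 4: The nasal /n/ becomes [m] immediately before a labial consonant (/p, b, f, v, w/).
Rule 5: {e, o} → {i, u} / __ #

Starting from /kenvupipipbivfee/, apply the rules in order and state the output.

Rule 1 (regressive voicing assimilation): /p/ precedes the voiced obstruent /b/, so it voices to [b] by assimilation. /v/ precedes the voiceless obstruent /f/, so it devoices to [f] by assimilation. /kenvupipipbivfee/ → kenvupipibbiffee.
Rule 2 (intervocalic voicing): /p/ is a voiceless stop between vowels /u/ and /i/, so it voices to [b]. /p/ is a voiceless stop between vowels /i/ and /i/, so it voices to [b]. /kenvupipibbiffee/ → kenvubibibbiffee.
Rule 3 (high vowel syncope): no segment meets the environment; /kenvubibibbiffee/ is unchanged.
Rule 4 (nasal place assimilation): /n/ precedes the labial consonant /v/, so it assimilates in place to [m]. /kenvubibibbiffee/ → kemvubibibbiffee.
Rule 5 (final vowel raising): /e/ is a mid vowel in word-final position, so it raises to [i]. /kemvubibibbiffee/ → kemvubibibbiffei.

kemvubibibbiffei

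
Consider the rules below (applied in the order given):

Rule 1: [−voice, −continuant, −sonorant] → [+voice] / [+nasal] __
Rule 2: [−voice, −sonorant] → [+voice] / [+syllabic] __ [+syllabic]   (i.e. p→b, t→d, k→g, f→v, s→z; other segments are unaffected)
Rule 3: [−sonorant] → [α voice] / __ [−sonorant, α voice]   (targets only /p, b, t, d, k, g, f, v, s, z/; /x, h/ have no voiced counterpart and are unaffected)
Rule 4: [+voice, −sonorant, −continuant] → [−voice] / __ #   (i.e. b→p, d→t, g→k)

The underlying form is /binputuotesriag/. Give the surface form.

binbuduodesriak

Rule 1 (post-nasal voicing): /p/ is a voiceless stop immediately after the nasal /n/, so it voices to [b]. /binputuotesriag/ → binbutuotesriag.
Rule 2 (intervocalic voicing): /t/ is a voiceless obstruent between vowels /u/ and /u/, so it voices to [d]. /t/ is a voiceless obstruent between vowels /o/ and /e/, so it voices to [d]. /binbutuotesriag/ → binbuduodesriag.
Rule 3 (regressive voicing assimilation): no segment meets the environment; /binbuduodesriag/ is unchanged.
Rule 4 (final devoicing): /g/ is a voiced stop in word-final position, so it devoices to [k]. /binbuduodesriag/ → binbuduodesriak.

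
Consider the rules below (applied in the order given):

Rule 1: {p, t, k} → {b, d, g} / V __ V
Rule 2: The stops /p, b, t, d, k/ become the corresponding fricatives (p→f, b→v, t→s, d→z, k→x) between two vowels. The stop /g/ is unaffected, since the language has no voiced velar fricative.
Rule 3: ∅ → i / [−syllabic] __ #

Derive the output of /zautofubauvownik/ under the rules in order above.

Rule 1 (intervocalic voicing): /t/ is a voiceless stop between vowels /u/ and /o/, so it voices to [d]. /zautofubauvownik/ → zaudofubauvownik.
Rule 2 (intervocalic spirantization): /d/ is a stop between vowels /u/ and /o/, so it spirantizes to the fricative [z]. /b/ is a stop between vowels /u/ and /a/, so it spirantizes to the fricative [v]. /zaudofubauvownik/ → zauzofuvauvownik.
Rule 3 (final i-epenthesis): the form ends in the consonant /k/, so [i] is inserted word-finally. /zauzofuvauvownik/ → zauzofuvauvowniki.

zauzofuvauvowniki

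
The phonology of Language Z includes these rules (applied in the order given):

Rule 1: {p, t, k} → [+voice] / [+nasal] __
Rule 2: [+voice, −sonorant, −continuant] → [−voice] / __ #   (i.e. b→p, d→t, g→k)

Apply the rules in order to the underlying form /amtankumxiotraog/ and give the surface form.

Rule 1 (post-nasal voicing): /t/ is a voiceless stop immediately after the nasal /m/, so it voices to [d]. /k/ is a voiceless stop immediately after the nasal /n/, so it voices to [g]. /amtankumxiotraog/ → amdangumxiotraog.
Rule 2 (final devoicing): /g/ is a voiced stop in word-final position, so it devoices to [k]. /amdangumxiotraog/ → amdangumxiotraok.

amdangumxiotraok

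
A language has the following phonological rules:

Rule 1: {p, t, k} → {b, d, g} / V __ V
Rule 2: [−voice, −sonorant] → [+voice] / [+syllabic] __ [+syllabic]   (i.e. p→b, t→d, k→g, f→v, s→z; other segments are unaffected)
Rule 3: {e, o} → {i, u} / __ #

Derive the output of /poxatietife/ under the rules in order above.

poxadiedivi

Rule 1 (intervocalic voicing): /t/ is a voiceless stop between vowels /a/ and /i/, so it voices to [d]. /t/ is a voiceless stop between vowels /e/ and /i/, so it voices to [d]. /poxatietife/ → poxadiedife.
Rule 2 (intervocalic voicing): /f/ is a voiceless obstruent between vowels /i/ and /e/, so it voices to [v]. /poxadiedife/ → poxadiedive.
Rule 3 (final vowel raising): /e/ is a mid vowel in word-final position, so it raises to [i]. /poxadiedive/ → poxadiedivi.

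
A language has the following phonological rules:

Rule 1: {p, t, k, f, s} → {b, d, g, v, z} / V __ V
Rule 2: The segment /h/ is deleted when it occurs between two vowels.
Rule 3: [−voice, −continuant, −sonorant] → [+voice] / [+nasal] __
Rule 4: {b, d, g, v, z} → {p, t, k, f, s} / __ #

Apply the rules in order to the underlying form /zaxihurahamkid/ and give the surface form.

Rule 1 (intervocalic voicing): no segment meets the environment; /zaxihurahamkid/ is unchanged.
Rule 2 (intervocalic h-deletion): /h/ occurs between vowels /i/ and /u/, so it deletes. /h/ occurs between vowels /a/ and /a/, so it deletes. /zaxihurahamkid/ → zaxiuraamkid.
Rule 3 (post-nasal voicing): /k/ is a voiceless stop immediately after the nasal /m/, so it voices to [g]. /zaxiuraamkid/ → zaxiuraamgid.
Rule 4 (final devoicing): /d/ is a voiced obstruent in word-final position, so it devoices to [t]. /zaxiuraamgid/ → zaxiuraamgit.

zaxiuraamgit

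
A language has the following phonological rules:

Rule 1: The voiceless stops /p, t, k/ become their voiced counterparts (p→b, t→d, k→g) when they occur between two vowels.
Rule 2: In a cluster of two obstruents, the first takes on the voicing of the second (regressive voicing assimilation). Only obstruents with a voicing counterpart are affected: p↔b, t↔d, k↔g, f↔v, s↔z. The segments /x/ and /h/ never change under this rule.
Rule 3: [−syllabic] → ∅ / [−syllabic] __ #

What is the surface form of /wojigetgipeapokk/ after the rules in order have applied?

Rule 1 (intervocalic voicing): /p/ is a voiceless stop between vowels /i/ and /e/, so it voices to [b]. /p/ is a voiceless stop between vowels /a/ and /o/, so it voices to [b]. /wojigetgipeapokk/ → wojigetgibeabokk.
Rule 2 (regressive voicing assimilation): /t/ precedes the voiced obstruent /g/, so it voices to [d] by assimilation. /wojigetgibeabokk/ → wojigedgibeabokk.
Rule 3 (final cluster simplification): /k/ is the second consonant of a word-final cluster /kk/, so it deletes. /wojigedgibeabokk/ → wojigedgibeabok.

wojigedgibeabok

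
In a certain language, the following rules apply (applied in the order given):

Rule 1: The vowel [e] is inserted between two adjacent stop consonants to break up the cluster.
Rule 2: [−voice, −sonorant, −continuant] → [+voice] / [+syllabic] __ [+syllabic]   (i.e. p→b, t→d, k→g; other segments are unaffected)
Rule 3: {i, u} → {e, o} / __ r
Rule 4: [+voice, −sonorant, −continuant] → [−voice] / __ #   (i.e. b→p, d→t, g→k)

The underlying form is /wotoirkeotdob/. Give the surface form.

Rule 1 (stop-cluster e-epenthesis): /t/ and /d/ form a stop–stop cluster, so [e] is inserted between them. /wotoirkeotdob/ → wotoirkeotedob.
Rule 2 (intervocalic voicing): /t/ is a voiceless stop between vowels /o/ and /o/, so it voices to [d]. /t/ is a voiceless stop between vowels /o/ and /e/, so it voices to [d]. /wotoirkeotedob/ → wodoirkeodedob.
Rule 3 (pre-rhotic lowering): /i/ is a high vowel immediately before /r/, so it lowers to [e]. /wodoirkeodedob/ → wodoerkeodedob.
Rule 4 (final devoicing): /b/ is a voiced stop in word-final position, so it devoices to [p]. /wodoerkeodedob/ → wodoerkeodedop.

wodoerkeodedop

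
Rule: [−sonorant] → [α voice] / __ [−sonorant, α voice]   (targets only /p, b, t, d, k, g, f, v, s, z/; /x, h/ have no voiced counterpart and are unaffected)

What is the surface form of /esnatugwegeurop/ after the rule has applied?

No segment of /esnatugwegeurop/ meets the structural description of the rule, so the form surfaces unchanged.

esnatugwegeurop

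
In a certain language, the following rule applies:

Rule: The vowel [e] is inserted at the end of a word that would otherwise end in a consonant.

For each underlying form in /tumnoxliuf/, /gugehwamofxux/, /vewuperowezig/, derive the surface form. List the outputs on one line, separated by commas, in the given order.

/tumnoxliuf/: the form ends in the consonant /f/, so [e] is inserted word-finally. → [tumnoxliufe].
/gugehwamofxux/: the form ends in the consonant /x/, so [e] is inserted word-finally. → [gugehwamofxuxe].
/vewuperowezig/: the form ends in the consonant /g/, so [e] is inserted word-finally. → [vewuperowezige].

tumnoxliufe, gugehwamofxuxe, vewuperowezige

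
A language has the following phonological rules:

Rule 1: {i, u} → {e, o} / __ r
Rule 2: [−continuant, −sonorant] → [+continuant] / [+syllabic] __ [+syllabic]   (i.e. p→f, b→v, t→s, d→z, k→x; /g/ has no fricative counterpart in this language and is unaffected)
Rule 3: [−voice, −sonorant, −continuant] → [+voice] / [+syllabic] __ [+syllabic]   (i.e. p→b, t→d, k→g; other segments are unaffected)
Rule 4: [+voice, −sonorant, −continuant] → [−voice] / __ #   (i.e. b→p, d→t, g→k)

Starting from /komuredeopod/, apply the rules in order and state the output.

Rule 1 (pre-rhotic lowering): /u/ is a high vowel immediately before /r/, so it lowers to [o]. /komuredeopod/ → komoredeopod.
Rule 2 (intervocalic spirantization): /d/ is a stop between vowels /e/ and /e/, so it spirantizes to the fricative [z]. /p/ is a stop between vowels /o/ and /o/, so it spirantizes to the fricative [f]. /komoredeopod/ → komorezeofod.
Rule 3 (intervocalic voicing): no segment meets the environment; /komorezeofod/ is unchanged.
Rule 4 (final devoicing): /d/ is a voiced stop in word-final position, so it devoices to [t]. /komorezeofod/ → komorezeofot.

komorezeofot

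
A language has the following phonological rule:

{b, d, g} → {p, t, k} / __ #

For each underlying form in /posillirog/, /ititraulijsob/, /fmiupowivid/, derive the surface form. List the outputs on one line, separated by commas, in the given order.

/posillirog/: /g/ is a voiced stop in word-final position, so it devoices to [k]. → [posillirok].
/ititraulijsob/: /b/ is a voiced stop in word-final position, so it devoices to [p]. → [ititraulijsop].
/fmiupowivid/: /d/ is a voiced stop in word-final position, so it devoices to [t]. → [fmiupowivit].

posillirok, ititraulijsop, fmiupowivit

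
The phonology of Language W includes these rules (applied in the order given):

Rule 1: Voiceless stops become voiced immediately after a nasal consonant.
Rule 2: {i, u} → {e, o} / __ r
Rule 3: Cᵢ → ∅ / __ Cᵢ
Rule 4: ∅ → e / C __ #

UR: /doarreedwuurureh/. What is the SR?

doareedwuororehe

Rule 1 (post-nasal voicing): no segment meets the environment; /doarreedwuurureh/ is unchanged.
Rule 2 (pre-rhotic lowering): /u/ is a high vowel immediately before /r/, so it lowers to [o]. /u/ is a high vowel immediately before /r/, so it lowers to [o]. /doarreedwuurureh/ → doarreedwuororeh.
Rule 3 (degemination): /rr/ is a geminate; the first /r/ deletes. /doarreedwuororeh/ → doareedwuororeh.
Rule 4 (final e-epenthesis): the form ends in the consonant /h/, so [e] is inserted word-finally. /doareedwuororeh/ → doareedwuororehe.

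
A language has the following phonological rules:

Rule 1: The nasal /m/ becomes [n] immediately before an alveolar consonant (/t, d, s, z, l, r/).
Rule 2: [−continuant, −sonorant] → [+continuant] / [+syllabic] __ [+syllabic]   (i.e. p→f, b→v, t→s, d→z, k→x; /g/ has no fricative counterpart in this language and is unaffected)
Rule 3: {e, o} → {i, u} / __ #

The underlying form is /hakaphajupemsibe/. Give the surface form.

haxaphajufensivi

Rule 1 (nasal place assimilation): /m/ precedes the alveolar consonant /s/, so it assimilates in place to [n]. /hakaphajupemsibe/ → hakaphajupensibe.
Rule 2 (intervocalic spirantization): /k/ is a stop between vowels /a/ and /a/, so it spirantizes to the fricative [x]. /p/ is a stop between vowels /u/ and /e/, so it spirantizes to the fricative [f]. /b/ is a stop between vowels /i/ and /e/, so it spirantizes to the fricative [v]. /hakaphajupensibe/ → haxaphajufensive.
Rule 3 (final vowel raising): /e/ is a mid vowel in word-final position, so it raises to [i]. /haxaphajufensive/ → haxaphajufensivi.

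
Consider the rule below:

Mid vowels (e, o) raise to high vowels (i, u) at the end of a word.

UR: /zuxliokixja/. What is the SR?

zuxliokixja

No segment of /zuxliokixja/ meets the structural description of the rule, so the form surfaces unchanged.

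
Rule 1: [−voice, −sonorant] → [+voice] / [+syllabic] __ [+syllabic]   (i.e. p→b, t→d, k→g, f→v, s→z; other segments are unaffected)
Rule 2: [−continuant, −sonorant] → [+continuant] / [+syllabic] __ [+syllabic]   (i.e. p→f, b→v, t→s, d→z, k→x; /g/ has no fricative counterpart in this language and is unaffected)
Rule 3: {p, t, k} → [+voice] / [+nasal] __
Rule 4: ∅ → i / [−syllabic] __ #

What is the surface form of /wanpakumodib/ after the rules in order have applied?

Rule 1 (intervocalic voicing): /k/ is a voiceless obstruent between vowels /a/ and /u/, so it voices to [g]. /wanpakumodib/ → wanpagumodib.
Rule 2 (intervocalic spirantization): /d/ is a stop between vowels /o/ and /i/, so it spirantizes to the fricative [z]. /wanpagumodib/ → wanpagumozib.
Rule 3 (post-nasal voicing): /p/ is a voiceless stop immediately after the nasal /n/, so it voices to [b]. /wanpagumozib/ → wanbagumozib.
Rule 4 (final i-epenthesis): the form ends in the consonant /b/, so [i] is inserted word-finally. /wanbagumozib/ → wanbagumozibi.

wanbagumozibi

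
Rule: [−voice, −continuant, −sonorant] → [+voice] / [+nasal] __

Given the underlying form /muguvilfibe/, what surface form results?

No segment of /muguvilfibe/ meets the structural description of the rule, so the form surfaces unchanged.

muguvilfibe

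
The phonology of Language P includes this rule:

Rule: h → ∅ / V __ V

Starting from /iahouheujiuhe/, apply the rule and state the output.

iaoueujiue

/h/ occurs between vowels /a/ and /o/, so it deletes.
/h/ occurs between vowels /u/ and /e/, so it deletes.
/h/ occurs between vowels /u/ and /e/, so it deletes.
Surface form: [iaoueujiue].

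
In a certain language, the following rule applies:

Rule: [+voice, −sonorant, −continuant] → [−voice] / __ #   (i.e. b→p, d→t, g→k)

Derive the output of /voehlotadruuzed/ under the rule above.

voehlotadruuzet

Scanning /voehlotadruuzed/: /d/ at position 9 is not in the conditioning environment; /d/ is a voiced stop in word-final position, so it devoices to [t].
Result: [voehlotadruuzet].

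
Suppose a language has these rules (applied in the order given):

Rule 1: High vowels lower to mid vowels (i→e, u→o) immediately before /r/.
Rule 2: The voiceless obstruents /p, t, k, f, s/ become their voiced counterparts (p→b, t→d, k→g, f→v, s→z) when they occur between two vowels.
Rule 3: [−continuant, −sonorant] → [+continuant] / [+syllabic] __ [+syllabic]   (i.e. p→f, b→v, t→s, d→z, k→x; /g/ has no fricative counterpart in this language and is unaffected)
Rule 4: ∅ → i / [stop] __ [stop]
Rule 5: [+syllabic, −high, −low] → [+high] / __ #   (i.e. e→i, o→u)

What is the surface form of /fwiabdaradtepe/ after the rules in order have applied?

Rule 1 (pre-rhotic lowering): no segment meets the environment; /fwiabdaradtepe/ is unchanged.
Rule 2 (intervocalic voicing): /p/ is a voiceless obstruent between vowels /e/ and /e/, so it voices to [b]. /fwiabdaradtepe/ → fwiabdaradtebe.
Rule 3 (intervocalic spirantization): /b/ is a stop between vowels /e/ and /e/, so it spirantizes to the fricative [v]. /fwiabdaradtebe/ → fwiabdaradteve.
Rule 4 (stop-cluster i-epenthesis): /b/ and /d/ form a stop–stop cluster, so [i] is inserted between them. /d/ and /t/ form a stop–stop cluster, so [i] is inserted between them. /fwiabdaradteve/ → fwiabidaraditeve.
Rule 5 (final vowel raising): /e/ is a mid vowel in word-final position, so it raises to [i]. /fwiabidaraditeve/ → fwiabidaraditevi.

fwiabidaraditevi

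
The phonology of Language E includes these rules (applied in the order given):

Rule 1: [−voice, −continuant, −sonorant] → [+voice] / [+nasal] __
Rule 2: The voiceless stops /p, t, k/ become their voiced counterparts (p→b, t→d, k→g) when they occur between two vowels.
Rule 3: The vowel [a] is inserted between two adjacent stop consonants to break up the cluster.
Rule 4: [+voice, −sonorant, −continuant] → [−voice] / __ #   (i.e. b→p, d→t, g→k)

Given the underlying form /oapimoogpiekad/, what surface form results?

oabimoogapiegat

Rule 1 (post-nasal voicing): no segment meets the environment; /oapimoogpiekad/ is unchanged.
Rule 2 (intervocalic voicing): /p/ is a voiceless stop between vowels /a/ and /i/, so it voices to [b]. /k/ is a voiceless stop between vowels /e/ and /a/, so it voices to [g]. /oapimoogpiekad/ → oabimoogpiegad.
Rule 3 (stop-cluster a-epenthesis): /g/ and /p/ form a stop–stop cluster, so [a] is inserted between them. /oabimoogpiegad/ → oabimoogapiegad.
Rule 4 (final devoicing): /d/ is a voiced stop in word-final position, so it devoices to [t]. /oabimoogapiegad/ → oabimoogapiegat.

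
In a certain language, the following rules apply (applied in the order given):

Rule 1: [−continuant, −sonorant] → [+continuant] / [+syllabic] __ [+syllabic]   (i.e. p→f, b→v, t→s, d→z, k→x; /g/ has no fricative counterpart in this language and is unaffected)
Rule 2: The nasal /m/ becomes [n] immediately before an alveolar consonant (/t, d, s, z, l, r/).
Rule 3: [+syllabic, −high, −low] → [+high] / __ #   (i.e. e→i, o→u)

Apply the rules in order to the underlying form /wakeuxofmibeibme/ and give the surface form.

Rule 1 (intervocalic spirantization): /k/ is a stop between vowels /a/ and /e/, so it spirantizes to the fricative [x]. /b/ is a stop between vowels /i/ and /e/, so it spirantizes to the fricative [v]. /wakeuxofmibeibme/ → waxeuxofmiveibme.
Rule 2 (nasal place assimilation): no segment meets the environment; /waxeuxofmiveibme/ is unchanged.
Rule 3 (final vowel raising): /e/ is a mid vowel in word-final position, so it raises to [i]. /waxeuxofmiveibme/ → waxeuxofmiveibmi.

waxeuxofmiveibmi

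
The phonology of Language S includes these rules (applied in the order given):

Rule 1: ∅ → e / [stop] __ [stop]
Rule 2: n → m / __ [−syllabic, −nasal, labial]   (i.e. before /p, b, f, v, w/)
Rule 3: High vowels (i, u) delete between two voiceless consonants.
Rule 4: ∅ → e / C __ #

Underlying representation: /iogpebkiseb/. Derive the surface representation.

Rule 1 (stop-cluster e-epenthesis): /g/ and /p/ form a stop–stop cluster, so [e] is inserted between them. /b/ and /k/ form a stop–stop cluster, so [e] is inserted between them. /iogpebkiseb/ → iogepebekiseb.
Rule 2 (nasal place assimilation): no segment meets the environment; /iogepebekiseb/ is unchanged.
Rule 3 (high vowel syncope): /i/ is a high vowel flanked by voiceless consonants /k/ and /s/, so it deletes. /iogepebekiseb/ → iogepebekseb.
Rule 4 (final e-epenthesis): the form ends in the consonant /b/, so [e] is inserted word-finally. /iogepebekseb/ → iogepebeksebe.

iogepebeksebe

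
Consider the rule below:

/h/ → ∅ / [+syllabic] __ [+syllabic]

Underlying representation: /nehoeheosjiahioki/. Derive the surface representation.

/h/ occurs between vowels /e/ and /o/, so it deletes.
/h/ occurs between vowels /e/ and /e/, so it deletes.
/h/ occurs between vowels /a/ and /i/, so it deletes.
Surface form: [neoeeosjiaioki].

neoeeosjiaioki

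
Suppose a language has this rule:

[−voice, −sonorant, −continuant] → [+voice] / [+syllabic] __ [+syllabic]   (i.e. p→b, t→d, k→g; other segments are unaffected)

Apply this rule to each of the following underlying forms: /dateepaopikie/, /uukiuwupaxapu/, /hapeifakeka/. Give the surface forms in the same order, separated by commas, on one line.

/dateepaopikie/: /t/ is a voiceless stop between vowels /a/ and /e/, so it voices to [d]. /p/ is a voiceless stop between vowels /e/ and /a/, so it voices to [b]. /p/ is a voiceless stop between vowels /o/ and /i/, so it voices to [b]. /k/ is a voiceless stop between vowels /i/ and /i/, so it voices to [g]. → [dadeebaobigie].
/uukiuwupaxapu/: /k/ is a voiceless stop between vowels /u/ and /i/, so it voices to [g]. /p/ is a voiceless stop between vowels /u/ and /a/, so it voices to [b]. /p/ is a voiceless stop between vowels /a/ and /u/, so it voices to [b]. → [uugiuwubaxabu].
/hapeifakeka/: /p/ is a voiceless stop between vowels /a/ and /e/, so it voices to [b]. /k/ is a voiceless stop between vowels /a/ and /e/, so it voices to [g]. /k/ is a voiceless stop between vowels /e/ and /a/, so it voices to [g]. → [habeifagega].

dadeebaobigie, uugiuwubaxabu, habeifagega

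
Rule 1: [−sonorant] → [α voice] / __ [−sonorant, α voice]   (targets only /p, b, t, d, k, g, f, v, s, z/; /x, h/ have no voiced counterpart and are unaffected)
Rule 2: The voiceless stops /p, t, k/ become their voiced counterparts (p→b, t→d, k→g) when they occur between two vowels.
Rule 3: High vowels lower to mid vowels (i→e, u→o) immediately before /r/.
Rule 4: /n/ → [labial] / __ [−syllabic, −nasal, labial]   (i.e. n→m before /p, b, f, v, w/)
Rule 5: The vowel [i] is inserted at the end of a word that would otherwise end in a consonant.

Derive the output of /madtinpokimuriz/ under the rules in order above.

Rule 1 (regressive voicing assimilation): /d/ precedes the voiceless obstruent /t/, so it devoices to [t] by assimilation. /madtinpokimuriz/ → mattinpokimuriz.
Rule 2 (intervocalic voicing): /k/ is a voiceless stop between vowels /o/ and /i/, so it voices to [g]. /mattinpokimuriz/ → mattinpogimuriz.
Rule 3 (pre-rhotic lowering): /u/ is a high vowel immediately before /r/, so it lowers to [o]. /mattinpogimuriz/ → mattinpogimoriz.
Rule 4 (nasal place assimilation): /n/ precedes the labial consonant /p/, so it assimilates in place to [m]. /mattinpogimoriz/ → mattimpogimoriz.
Rule 5 (final i-epenthesis): the form ends in the consonant /z/, so [i] is inserted word-finally. /mattimpogimoriz/ → mattimpogimorizi.

mattimpogimorizi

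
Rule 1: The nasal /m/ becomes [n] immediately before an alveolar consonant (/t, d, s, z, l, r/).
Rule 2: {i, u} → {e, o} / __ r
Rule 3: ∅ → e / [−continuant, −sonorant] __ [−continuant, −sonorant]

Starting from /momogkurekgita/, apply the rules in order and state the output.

momogekorekegita

Rule 1 (nasal place assimilation): no segment meets the environment; /momogkurekgita/ is unchanged.
Rule 2 (pre-rhotic lowering): /u/ is a high vowel immediately before /r/, so it lowers to [o]. /momogkurekgita/ → momogkorekgita.
Rule 3 (stop-cluster e-epenthesis): /g/ and /k/ form a stop–stop cluster, so [e] is inserted between them. /k/ and /g/ form a stop–stop cluster, so [e] is inserted between them. /momogkorekgita/ → momogekorekegita.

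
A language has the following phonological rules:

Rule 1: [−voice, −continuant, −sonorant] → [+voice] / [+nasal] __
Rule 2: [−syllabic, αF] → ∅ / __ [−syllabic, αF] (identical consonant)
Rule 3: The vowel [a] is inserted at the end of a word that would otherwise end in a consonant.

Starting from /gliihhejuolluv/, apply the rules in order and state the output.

Rule 1 (post-nasal voicing): no segment meets the environment; /gliihhejuolluv/ is unchanged.
Rule 2 (degemination): /hh/ is a geminate; the first /h/ deletes. /ll/ is a geminate; the first /l/ deletes. /gliihhejuolluv/ → gliihejuoluv.
Rule 3 (final a-epenthesis): the form ends in the consonant /v/, so [a] is inserted word-finally. /gliihejuoluv/ → gliihejuoluva.

gliihejuoluva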